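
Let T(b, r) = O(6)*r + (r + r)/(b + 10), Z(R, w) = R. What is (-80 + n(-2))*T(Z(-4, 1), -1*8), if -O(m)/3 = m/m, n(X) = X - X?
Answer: -5120/3 ≈ -1706.7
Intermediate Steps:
n(X) = 0
O(m) = -3 (O(m) = -3*m/m = -3*1 = -3)
T(b, r) = -3*r + 2*r/(10 + b) (T(b, r) = -3*r + (r + r)/(b + 10) = -3*r + (2*r)/(10 + b) = -3*r + 2*r/(10 + b))
(-80 + n(-2))*T(Z(-4, 1), -1*8) = (-80 + 0)*((-1*8)*(-28 - 3*(-4))/(10 - 4)) = -(-640)*(-28 + 12)/6 = -(-640)*(-16)/6 = -80*64/3 = -5120/3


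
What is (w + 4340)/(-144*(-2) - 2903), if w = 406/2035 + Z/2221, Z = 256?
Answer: -19617072586/11819107025 ≈ -1.6598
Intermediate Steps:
w = 1422686/4519735 (w = 406/2035 + 256/2221 = 1422686/4519735 ≈ 0.31477)
(w + 4340)/(-144*(-2) - 2903) = (1422686/4519735 + 4340)/(-144*(-2) - 2903) = 19617072586/(4519735*(288 - 2903)) = (19617072586/4519735)/(-2615) = (19617072586/4519735)*(-1/2615) = -19617072586/11819107025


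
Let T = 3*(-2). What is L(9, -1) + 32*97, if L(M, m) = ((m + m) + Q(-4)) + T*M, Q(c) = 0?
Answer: 3048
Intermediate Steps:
T = -6
L(M, m) = -6*M + 2*m (L(M, m) = ((m + m) + 0) - 6*M = (2*m + 0) - 6*M = 2*m - 6*M = -6*M + 2*m)
L(9, -1) + 32*97 = (-6*9 + 2*(-1)) + 32*97 = (-54 - 2) + 3104 = -56 + 3104 = 3048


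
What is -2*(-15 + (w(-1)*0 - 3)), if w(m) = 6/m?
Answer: 36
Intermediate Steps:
-2*(-15 + (w(-1)*0 - 3)) = -2*(-15 + ((6/(-1))*0 - 3)) = -2*(-15 + ((6*(-1))*0 - 3)) = -2*(-15 + (-6*0 - 3)) = -2*(-15 + (0 - 3)) = -2*(-15 - 3) = -2*(-18) = 36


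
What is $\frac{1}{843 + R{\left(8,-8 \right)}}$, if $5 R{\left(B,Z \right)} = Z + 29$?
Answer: $\frac{5}{4236} \approx 0.0011804$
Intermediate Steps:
$R{\left(B,Z \right)} = \frac{29}{5} + \frac{Z}{5}$ ($R{\left(B,Z \right)} = \frac{Z + 29}{5} = \frac{29 + Z}{5} = \frac{29}{5} + \frac{Z}{5}$)
$\frac{1}{843 + R{\left(8,-8 \right)}} = \frac{1}{843 + \left(\frac{29}{5} + \frac{1}{5} \left(-8\right)\right)} = \frac{1}{843 + \left(\frac{29}{5} - \frac{8}{5}\right)} = \frac{1}{843 + \frac{21}{5}} = \frac{1}{\frac{4236}{5}} = \frac{5}{4236}$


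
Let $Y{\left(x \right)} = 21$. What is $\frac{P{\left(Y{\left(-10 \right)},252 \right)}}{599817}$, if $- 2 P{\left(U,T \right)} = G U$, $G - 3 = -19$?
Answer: $\frac{56}{199939} \approx 0.00028009$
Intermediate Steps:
$G = -16$ ($G = 3 - 19 = -16$)
$P{\left(U,T \right)} = 8 U$ ($P{\left(U,T \right)} = - \frac{\left(-16\right) U}{2} = 8 U$)
$\frac{P{\left(Y{\left(-10 \right)},252 \right)}}{599817} = \frac{8 \cdot 21}{599817} = 168 \cdot \frac{1}{599817} = \frac{56}{199939}$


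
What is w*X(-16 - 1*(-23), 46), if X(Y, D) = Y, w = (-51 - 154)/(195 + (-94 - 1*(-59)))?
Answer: -287/32 ≈ -8.9688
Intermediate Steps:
w = -41/32 (w = -205/(195 + (-94 + 59)) = -205/(195 - 35) = -205/160 = -205*1/160 = -41/32 ≈ -1.2813)
w*X(-16 - 1*(-23), 46) = -41*(-16 - 1*(-23))/32 = -41*(-16 + 23)/32 = -41/32*7 = -287/32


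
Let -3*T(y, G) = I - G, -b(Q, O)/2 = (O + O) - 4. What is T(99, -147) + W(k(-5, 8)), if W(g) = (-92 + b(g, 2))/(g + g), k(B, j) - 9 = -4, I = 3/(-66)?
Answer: -19201/330 ≈ -58.185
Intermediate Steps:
I = -1/22 (I = 3*(-1/66) = -1/22 ≈ -0.045455)
k(B, j) = 5 (k(B, j) = 9 - 4 = 5)
b(Q, O) = 8 - 4*O (b(Q, O) = -2*((O + O) - 4) = -2*(2*O - 4) = -2*(-4 + 2*O) = 8 - 4*O)
T(y, G) = 1/66 + G/3 (T(y, G) = -(-1/22 - G)/3 = 1/66 + G/3)
W(g) = -46/g (W(g) = (-92 + (8 - 4*2))/(g + g) = (-92 + (8 - 8))/((2*g)) = (-92 + 0)*(1/(2*g)) = -46/g)
T(99, -147) + W(k(-5, 8)) = (1/66 + (⅓)*(-147)) - 46/5 = (1/66 - 49) - 46*⅕ = -3233/66 - 46/5 = -19201/330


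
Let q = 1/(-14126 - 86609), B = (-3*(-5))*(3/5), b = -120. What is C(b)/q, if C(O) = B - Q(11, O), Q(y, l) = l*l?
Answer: 1449677385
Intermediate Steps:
B = 9 (B = 15*(3*(⅕)) = 15*(⅗) = 9)
Q(y, l) = l²
q = -1/100735 (q = 1/(-100735) = -1/100735 ≈ -9.9270e-6)
C(O) = 9 - O²
C(b)/q = (9 - 1*(-120)²)/(-1/100735) = (9 - 1*14400)*(-100735) = (9 - 14400)*(-100735) = -14391*(-100735) = 1449677385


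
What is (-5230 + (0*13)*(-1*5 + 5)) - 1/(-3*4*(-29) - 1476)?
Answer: -5899439/1128 ≈ -5230.0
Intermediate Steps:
(-5230 + (0*13)*(-1*5 + 5)) - 1/(-3*4*(-29) - 1476) = (-5230 + 0*(-5 + 5)) - 1/(-12*(-29) - 1476) = (-5230 + 0*0) - 1/(348 - 1476) = (-5230 + 0) - 1/(-1128) = -5230 - 1*(-1/1128) = -5230 + 1/1128 = -5899439/1128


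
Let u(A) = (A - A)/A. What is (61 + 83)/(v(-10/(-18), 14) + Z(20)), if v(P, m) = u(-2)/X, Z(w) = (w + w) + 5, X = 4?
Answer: 16/5 ≈ 3.2000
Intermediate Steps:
u(A) = 0 (u(A) = 0/A = 0)
Z(w) = 5 + 2*w (Z(w) = 2*w + 5 = 5 + 2*w)
v(P, m) = 0 (v(P, m) = 0/4 = 0*(¼) = 0)
(61 + 83)/(v(-10/(-18), 14) + Z(20)) = (61 + 83)/(0 + (5 + 2*20)) = 144/(0 + (5 + 40)) = 144/(0 + 45) = 144/45 = 144*(1/45) = 16/5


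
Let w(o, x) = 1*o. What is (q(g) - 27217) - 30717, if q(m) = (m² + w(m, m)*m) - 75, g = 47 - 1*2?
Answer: -53959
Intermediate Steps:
g = 45 (g = 47 - 2 = 45)
w(o, x) = o
q(m) = -75 + 2*m² (q(m) = (m² + m*m) - 75 = (m² + m²) - 75 = 2*m² - 75 = -75 + 2*m²)
(q(g) - 27217) - 30717 = ((-75 + 2*45²) - 27217) - 30717 = ((-75 + 2*2025) - 27217) - 30717 = ((-75 + 4050) - 27217) - 30717 = (3975 - 27217) - 30717 = -23242 - 30717 = -53959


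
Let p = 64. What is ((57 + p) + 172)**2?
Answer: 85849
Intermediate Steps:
((57 + p) + 172)**2 = ((57 + 64) + 172)**2 = (121 + 172)**2 = 293**2 = 85849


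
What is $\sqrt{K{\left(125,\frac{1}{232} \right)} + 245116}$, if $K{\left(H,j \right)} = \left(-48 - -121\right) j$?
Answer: $\frac{\sqrt{3298285130}}{116} \approx 495.09$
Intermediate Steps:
$K{\left(H,j \right)} = 73 j$ ($K{\left(H,j \right)} = \left(-48 + 121\right) j = 73 j$)
$\sqrt{K{\left(125,\frac{1}{232} \right)} + 245116} = \sqrt{\frac{73}{232} + 245116} = \sqrt{\frac{56866985}{232}} = \frac{\sqrt{3298285130}}{116}$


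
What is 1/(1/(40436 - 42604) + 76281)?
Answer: 2168/165377207 ≈ 1.3109e-5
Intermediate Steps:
1/(1/(40436 - 42604) + 76281) = 1/(1/(-2168) + 76281) = 1/(-1/2168 + 76281) = 1/(165377207/2168) = 2168/165377207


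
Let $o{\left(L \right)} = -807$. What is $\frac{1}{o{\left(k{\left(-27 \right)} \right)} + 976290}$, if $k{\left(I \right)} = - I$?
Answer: $\frac{1}{975483} \approx 1.0251 \cdot 10^{-6}$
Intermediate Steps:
$\frac{1}{o{\left(k{\left(-27 \right)} \right)} + 976290} = \frac{1}{-807 + 976290} = \frac{1}{975483}$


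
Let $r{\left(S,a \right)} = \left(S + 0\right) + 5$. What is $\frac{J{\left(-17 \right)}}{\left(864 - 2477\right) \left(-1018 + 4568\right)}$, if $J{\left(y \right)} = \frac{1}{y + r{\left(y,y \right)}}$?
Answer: $\frac{1}{166058350} \approx 6.022 \cdot 10^{-9}$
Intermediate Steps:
$r{\left(S,a \right)} = 5 + S$ ($r{\left(S,a \right)} = S + 5 = 5 + S$)
$J{\left(y \right)} = \frac{1}{5 + 2 y}$ ($J{\left(y \right)} = \frac{1}{y + \left(5 + y\right)} = \frac{1}{5 + 2 y}$)
$\frac{J{\left(-17 \right)}}{\left(864 - 2477\right) \left(-1018 + 4568\right)} = \frac{1}{\left(5 + 2 \left(-17\right)\right) \left(864 - 2477\right) \left(-1018 + 4568\right)} = \frac{1}{\left(5 - 34\right) \left(\left(-1613\right) 3550\right)} = \frac{1}{\left(-29\right) \left(-5726150\right)} = \left(- \frac{1}{29}\right) \left(- \frac{1}{5726150}\right) = \frac{1}{166058350}$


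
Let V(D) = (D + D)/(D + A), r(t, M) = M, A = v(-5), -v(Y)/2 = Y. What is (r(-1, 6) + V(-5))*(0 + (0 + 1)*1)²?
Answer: 4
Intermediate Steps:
v(Y) = -2*Y
A = 10 (A = -2*(-5) = 10)
V(D) = 2*D/(10 + D) (V(D) = (D + D)/(D + 10) = (2*D)/(10 + D) = 2*D/(10 + D))
(r(-1, 6) + V(-5))*(0 + (0 + 1)*1)² = (6 + 2*(-5)/(10 - 5))*(0 + (0 + 1)*1)² = (6 + 2*(-5)/5)*(0 + 1*1)² = (6 + 2*(-5)*(⅕))*(0 + 1)² = (6 - 2)*1² = 4*1 = 4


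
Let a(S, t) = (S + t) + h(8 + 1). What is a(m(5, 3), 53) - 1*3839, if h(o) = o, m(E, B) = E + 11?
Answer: -3761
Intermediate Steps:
m(E, B) = 11 + E
a(S, t) = 9 + S + t (a(S, t) = (S + t) + (8 + 1) = (S + t) + 9 = 9 + S + t)
a(m(5, 3), 53) - 1*3839 = (9 + (11 + 5) + 53) - 1*3839 = (9 + 16 + 53) - 3839 = 78 - 3839 = -3761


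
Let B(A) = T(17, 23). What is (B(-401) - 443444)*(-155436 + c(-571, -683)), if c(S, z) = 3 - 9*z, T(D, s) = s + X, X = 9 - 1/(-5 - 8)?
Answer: 860537500530/13 ≈ 6.6195e+10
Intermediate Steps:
X = 118/13 (X = 9 - 1/(-13) = 9 - 1*(-1/13) = 9 + 1/13 = 118/13 ≈ 9.0769)
T(D, s) = 118/13 + s (T(D, s) = s + 118/13 = 118/13 + s)
B(A) = 417/13 (B(A) = 118/13 + 23 = 417/13)
(B(-401) - 443444)*(-155436 + c(-571, -683)) = (417/13 - 443444)*(-155436 + (3 - 9*(-683))) = -5764355*(-155436 + (3 + 6147))/13 = -5764355*(-155436 + 6150)/13 = -5764355/13*(-149286) = 860537500530/13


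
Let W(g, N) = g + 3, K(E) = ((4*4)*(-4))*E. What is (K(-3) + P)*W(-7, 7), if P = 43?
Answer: -940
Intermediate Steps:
K(E) = -64*E (K(E) = (16*(-4))*E = -64*E)
W(g, N) = 3 + g
(K(-3) + P)*W(-7, 7) = (-64*(-3) + 43)*(3 - 7) = (192 + 43)*(-4) = 235*(-4) = -940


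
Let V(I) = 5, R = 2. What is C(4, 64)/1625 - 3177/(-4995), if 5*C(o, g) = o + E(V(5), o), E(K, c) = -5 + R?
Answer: 573736/901875 ≈ 0.63616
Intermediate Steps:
E(K, c) = -3 (E(K, c) = -5 + 2 = -3)
C(o, g) = -3/5 + o/5 (C(o, g) = (o - 3)/5 = (-3 + o)/5 = -3/5 + o/5)
C(4, 64)/1625 - 3177/(-4995) = (-3/5 + (1/5)*4)/1625 - 3177/(-4995) = (-3/5 + 4/5)*(1/1625) - 3177*(-1/4995) = (1/5)*(1/1625) + 353/555 = 1/8125 + 353/555 = 573736/901875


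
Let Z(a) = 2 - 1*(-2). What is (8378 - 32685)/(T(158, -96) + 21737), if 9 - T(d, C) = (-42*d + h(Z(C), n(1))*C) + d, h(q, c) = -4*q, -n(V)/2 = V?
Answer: -24307/26688 ≈ -0.91078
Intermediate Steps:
n(V) = -2*V
Z(a) = 4 (Z(a) = 2 + 2 = 4)
T(d, C) = 9 + 16*C + 41*d (T(d, C) = 9 - ((-42*d + (-4*4)*C) + d) = 9 - ((-42*d - 16*C) + d) = 9 - (-41*d - 16*C) = 9 + (16*C + 41*d) = 9 + 16*C + 41*d)
(8378 - 32685)/(T(158, -96) + 21737) = (8378 - 32685)/((9 + 16*(-96) + 41*158) + 21737) = -24307/((9 - 1536 + 6478) + 21737) = -24307/(4951 + 21737) = -24307/26688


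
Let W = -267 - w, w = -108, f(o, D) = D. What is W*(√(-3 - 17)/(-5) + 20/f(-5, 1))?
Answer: -3180 + 318*I*√5/5 ≈ -3180.0 + 142.21*I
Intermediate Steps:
W = -159 (W = -267 - 1*(-108) = -267 + 108 = -159)
W*(√(-3 - 17)/(-5) + 20/f(-5, 1)) = -159*(√(-3 - 17)/(-5) + 20/1) = -159*(√(-20)*(-⅕) + 20*1) = -159*((2*I*√5)*(-⅕) + 20) = -159*(-2*I*√5/5 + 20) = -159*(20 - 2*I*√5/5) = -3180 + 318*I*√5/5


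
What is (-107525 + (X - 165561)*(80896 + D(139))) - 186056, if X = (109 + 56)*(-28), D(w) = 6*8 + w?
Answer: -13799079604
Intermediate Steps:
D(w) = 48 + w
X = -4620 (X = 165*(-28) = -4620)
(-107525 + (X - 165561)*(80896 + D(139))) - 186056 = (-107525 + (-4620 - 165561)*(80896 + (48 + 139))) - 186056 = (-107525 - 170181*(80896 + 187)) - 186056 = (-107525 - 170181*81083) - 186056 = (-107525 - 13798786023) - 186056 = -13798893548 - 186056 = -13799079604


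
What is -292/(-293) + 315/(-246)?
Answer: -6821/24026 ≈ -0.28390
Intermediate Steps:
-292/(-293) + 315/(-246) = -292*(-1/293) + 315*(-1/246) = 292/293 - 105/82 = -6821/24026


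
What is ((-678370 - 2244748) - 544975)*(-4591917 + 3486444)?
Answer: 3833883172989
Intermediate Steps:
((-678370 - 2244748) - 544975)*(-4591917 + 3486444) = (-2923118 - 544975)*(-1105473) = -3468093*(-1105473) = 3833883172989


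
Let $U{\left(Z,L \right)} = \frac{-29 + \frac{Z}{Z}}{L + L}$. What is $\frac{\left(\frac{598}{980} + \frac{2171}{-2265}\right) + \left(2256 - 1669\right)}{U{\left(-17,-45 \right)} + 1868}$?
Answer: $\frac{390657237}{1244127052} \approx 0.314$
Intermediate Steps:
$U{\left(Z,L \right)} = - \frac{14}{L}$ ($U{\left(Z,L \right)} = \frac{-29 + 1}{2 L} = - 28 \frac{1}{2 L} = - \frac{14}{L}$)
$\frac{\left(\frac{598}{980} + \frac{2171}{-2265}\right) + \left(2256 - 1669\right)}{U{\left(-17,-45 \right)} + 1868} = \frac{\left(\frac{598}{980} + \frac{2171}{-2265}\right) + \left(2256 - 1669\right)}{- \frac{14}{-45} + 1868} = \frac{\left(598 \cdot \frac{1}{980} + 2171 \left(- \frac{1}{2265}\right)\right) + \left(2256 - 1669\right)}{\left(-14\right) \left(- \frac{1}{45}\right) + 1868} = \frac{\left(\frac{299}{490} - \frac{2171}{2265}\right) + 587}{\frac{14}{45} + 1868} = \frac{- \frac{77311}{221970} + 587}{\frac{84074}{45}} = \frac{130219079}{221970} \cdot \frac{45}{84074} = \frac{390657237}{1244127052}$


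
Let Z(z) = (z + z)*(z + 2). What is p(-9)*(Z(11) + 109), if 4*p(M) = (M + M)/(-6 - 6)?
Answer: 1185/8 ≈ 148.13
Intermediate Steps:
p(M) = -M/24 (p(M) = ((M + M)/(-6 - 6))/4 = ((2*M)/(-12))/4 = ((2*M)*(-1/12))/4 = (-M/6)/4 = -M/24)
Z(z) = 2*z*(2 + z) (Z(z) = (2*z)*(2 + z) = 2*z*(2 + z))
p(-9)*(Z(11) + 109) = (-1/24*(-9))*(2*11*(2 + 11) + 109) = 3*(2*11*13 + 109)/8 = 3*(286 + 109)/8 = (3/8)*395 = 1185/8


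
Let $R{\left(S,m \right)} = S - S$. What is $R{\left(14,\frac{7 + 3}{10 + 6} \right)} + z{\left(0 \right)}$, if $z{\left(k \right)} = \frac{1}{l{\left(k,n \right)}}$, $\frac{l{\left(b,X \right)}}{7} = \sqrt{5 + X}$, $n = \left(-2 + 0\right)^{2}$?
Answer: $\frac{1}{21} \approx 0.047619$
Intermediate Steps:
$n = 4$ ($n = \left(-2\right)^{2} = 4$)
$l{\left(b,X \right)} = 7 \sqrt{5 + X}$
$z{\left(k \right)} = \frac{1}{21}$ ($z{\left(k \right)} = \frac{1}{7 \sqrt{5 + 4}} = \frac{1}{7 \sqrt{9}} = \frac{1}{7 \cdot 3} = \frac{1}{21}$)
$R{\left(S,m \right)} = 0$
$R{\left(14,\frac{7 + 3}{10 + 6} \right)} + z{\left(0 \right)} = 0 + \frac{1}{21} = \frac{1}{21}$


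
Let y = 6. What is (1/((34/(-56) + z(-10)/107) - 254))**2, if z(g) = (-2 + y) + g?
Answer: 8976016/582124746841 ≈ 1.5419e-5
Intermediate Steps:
z(g) = 4 + g (z(g) = (-2 + 6) + g = 4 + g)
(1/((34/(-56) + z(-10)/107) - 254))**2 = (1/((34/(-56) + (4 - 10)/107) - 254))**2 = (1/((34*(-1/56) - 6*1/107) - 254))**2 = (1/((-17/28 - 6/107) - 254))**2 = (1/(-1987/2996 - 254))**2 = (1/(-762971/2996))**2 = (-2996/762971)**2 = 8976016/582124746841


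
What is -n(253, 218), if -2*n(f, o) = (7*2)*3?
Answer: 21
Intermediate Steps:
n(f, o) = -21 (n(f, o) = -7*2*3/2 = -7*3 = -1/2*42 = -21)
-n(253, 218) = -1*(-21) = 21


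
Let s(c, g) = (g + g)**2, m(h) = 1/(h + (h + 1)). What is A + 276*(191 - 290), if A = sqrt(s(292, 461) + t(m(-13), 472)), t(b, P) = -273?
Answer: -27324 + sqrt(849811) ≈ -26402.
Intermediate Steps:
m(h) = 1/(1 + 2*h) (m(h) = 1/(h + (1 + h)) = 1/(1 + 2*h))
s(c, g) = 4*g**2 (s(c, g) = (2*g)**2 = 4*g**2)
A = sqrt(849811) (A = sqrt(4*461**2 - 273) = sqrt(4*212521 - 273) = sqrt(850084 - 273) = sqrt(849811) ≈ 921.85)
A + 276*(191 - 290) = sqrt(849811) + 276*(191 - 290) = sqrt(849811) + 276*(-99) = sqrt(849811) - 27324 = -27324 + sqrt(849811)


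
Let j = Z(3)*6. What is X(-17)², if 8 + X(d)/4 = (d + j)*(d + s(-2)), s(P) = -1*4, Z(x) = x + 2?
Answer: 1263376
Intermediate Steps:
Z(x) = 2 + x
s(P) = -4
j = 30 (j = (2 + 3)*6 = 5*6 = 30)
X(d) = -32 + 4*(-4 + d)*(30 + d) (X(d) = -32 + 4*((d + 30)*(d - 4)) = -32 + 4*((30 + d)*(-4 + d)) = -32 + 4*((-4 + d)*(30 + d)) = -32 + 4*(-4 + d)*(30 + d))
X(-17)² = (-512 + 4*(-17)² + 104*(-17))² = (-512 + 4*289 - 1768)² = (-512 + 1156 - 1768)² = (-1124)² = 1263376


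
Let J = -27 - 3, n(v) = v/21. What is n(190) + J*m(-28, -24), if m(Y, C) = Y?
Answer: 17830/21 ≈ 849.05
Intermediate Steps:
n(v) = v/21 (n(v) = v*(1/21) = v/21)
J = -30
n(190) + J*m(-28, -24) = (1/21)*190 - 30*(-28) = 190/21 + 840 = 17830/21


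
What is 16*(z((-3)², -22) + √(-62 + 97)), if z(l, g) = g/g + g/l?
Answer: -208/9 + 16*√35 ≈ 71.546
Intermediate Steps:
z(l, g) = 1 + g/l
16*(z((-3)², -22) + √(-62 + 97)) = 16*((-22 + (-3)²)/((-3)²) + √(-62 + 97)) = 16*((-22 + 9)/9 + √35) = 16*((⅑)*(-13) + √35) = 16*(-13/9 + √35) = -208/9 + 16*√35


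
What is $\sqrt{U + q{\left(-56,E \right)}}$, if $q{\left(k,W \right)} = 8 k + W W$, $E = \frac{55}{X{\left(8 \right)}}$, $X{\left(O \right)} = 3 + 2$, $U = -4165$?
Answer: $2 i \sqrt{1123} \approx 67.022 i$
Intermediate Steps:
$X{\left(O \right)} = 5$
$E = 11$ ($E = \frac{55}{5} = 55 \cdot \frac{1}{5} = 11$)
$q{\left(k,W \right)} = W^{2} + 8 k$ ($q{\left(k,W \right)} = 8 k + W^{2} = W^{2} + 8 k$)
$\sqrt{U + q{\left(-56,E \right)}} = \sqrt{-4165 + \left(11^{2} + 8 \left(-56\right)\right)} = \sqrt{-4165 + \left(121 - 448\right)} = \sqrt{-4165 - 327} = \sqrt{-4492} = 2 i \sqrt{1123}$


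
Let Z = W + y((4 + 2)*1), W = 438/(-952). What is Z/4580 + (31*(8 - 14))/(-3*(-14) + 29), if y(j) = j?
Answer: -405307653/154785680 ≈ -2.6185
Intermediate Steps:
W = -219/476 (W = 438*(-1/952) = -219/476 ≈ -0.46008)
Z = 2637/476 (Z = -219/476 + (4 + 2)*1 = -219/476 + 6*1 = -219/476 + 6 = 2637/476 ≈ 5.5399)
Z/4580 + (31*(8 - 14))/(-3*(-14) + 29) = (2637/476)/4580 + (31*(8 - 14))/(-3*(-14) + 29) = (2637/476)*(1/4580) + (31*(-6))/(42 + 29) = 2637/2180080 - 186/71 = -405307653/154785680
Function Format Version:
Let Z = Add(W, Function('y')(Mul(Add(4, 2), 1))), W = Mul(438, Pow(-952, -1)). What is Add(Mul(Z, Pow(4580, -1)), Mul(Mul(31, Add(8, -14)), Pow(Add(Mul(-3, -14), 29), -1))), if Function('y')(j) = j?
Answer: Rational(-405307653, 154785680) ≈ -2.6185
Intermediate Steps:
W = Rational(-219, 476) (W = Mul(438, Rational(-1, 952)) = Rational(-219, 476) ≈ -0.46008)
Z = Rational(2637, 476) (Z = Add(Rational(-219, 476), Mul(Add(4, 2), 1)) = Add(Rational(-219, 476), Mul(6, 1)) = Add(Rational(-219, 476), 6) = Rational(2637, 476) ≈ 5.5399)
Add(Mul(Z, Pow(4580, -1)), Mul(Mul(31, Add(8, -14)), Pow(Add(Mul(-3, -14), 29), -1))) = Add(Mul(Rational(2637, 476), Pow(4580, -1)), Mul(Mul(31, Add(8, -14)), Pow(Add(Mul(-3, -14), 29), -1))) = Add(Mul(Rational(2637, 476), Rational(1, 4580)), Mul(Mul(31, -6), Pow(Add(42, 29), -1))) = Add(Rational(2637, 2180080), Mul(-186, Pow(71, -1))) = Add(Rational(2637, 2180080), Mul(-186, Rational(1, 71))) = Add(Rational(2637, 2180080), Rational(-186, 71)) = Rational(-405307653, 154785680)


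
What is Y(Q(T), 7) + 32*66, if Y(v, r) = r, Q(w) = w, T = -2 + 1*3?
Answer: 2119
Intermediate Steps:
T = 1 (T = -2 + 3 = 1)
Y(Q(T), 7) + 32*66 = 7 + 32*66 = 7 + 2112 = 2119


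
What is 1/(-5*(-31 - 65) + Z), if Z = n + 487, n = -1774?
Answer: -1/807 ≈ -0.0012392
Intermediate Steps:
Z = -1287 (Z = -1774 + 487 = -1287)
1/(-5*(-31 - 65) + Z) = 1/(-5*(-31 - 65) - 1287) = 1/(-5*(-96) - 1287) = 1/(480 - 1287) = 1/(-807) = -1/807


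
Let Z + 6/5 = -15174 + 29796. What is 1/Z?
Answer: 5/73104 ≈ 6.8396e-5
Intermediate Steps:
Z = 73104/5 (Z = -6/5 + (-15174 + 29796) = -6/5 + 14622 = 73104/5 ≈ 14621.)
1/Z = 1/(73104/5) = 5/73104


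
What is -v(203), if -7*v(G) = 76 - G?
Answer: -127/7 ≈ -18.143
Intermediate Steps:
v(G) = -76/7 + G/7 (v(G) = -(76 - G)/7 = -76/7 + G/7)
-v(203) = -(-76/7 + (⅐)*203) = -(-76/7 + 29) = -1*127/7 = -127/7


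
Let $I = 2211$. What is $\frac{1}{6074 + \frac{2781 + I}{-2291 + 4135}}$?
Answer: $\frac{461}{2801362} \approx 0.00016456$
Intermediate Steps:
$\frac{1}{6074 + \frac{2781 + I}{-2291 + 4135}} = \frac{1}{6074 + \frac{2781 + 2211}{-2291 + 4135}} = \frac{1}{6074 + \frac{4992}{1844}} = \frac{1}{6074 + 4992 \cdot \frac{1}{1844}} = \frac{1}{6074 + \frac{1248}{461}} = \frac{1}{\frac{2801362}{461}} = \frac{461}{2801362}$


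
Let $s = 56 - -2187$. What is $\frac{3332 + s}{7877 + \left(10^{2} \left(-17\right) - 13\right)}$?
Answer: $\frac{5575}{6164} \approx 0.90444$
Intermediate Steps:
$s = 2243$ ($s = 56 + 2187 = 2243$)
$\frac{3332 + s}{7877 + \left(10^{2} \left(-17\right) - 13\right)} = \frac{3332 + 2243}{7877 + \left(10^{2} \left(-17\right) - 13\right)} = \frac{5575}{7877 + \left(100 \left(-17\right) - 13\right)} = \frac{5575}{7877 - 1713} = \frac{5575}{6164}$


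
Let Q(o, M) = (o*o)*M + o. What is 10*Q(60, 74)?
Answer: 2664600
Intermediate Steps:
Q(o, M) = o + M*o² (Q(o, M) = o²*M + o = M*o² + o = o + M*o²)
10*Q(60, 74) = 10*(60*(1 + 74*60)) = 10*(60*(1 + 4440)) = 10*(60*4441) = 10*266460 = 2664600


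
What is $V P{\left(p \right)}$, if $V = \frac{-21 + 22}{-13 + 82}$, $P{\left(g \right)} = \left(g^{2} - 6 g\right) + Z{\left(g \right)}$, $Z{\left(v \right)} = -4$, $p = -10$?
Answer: $\frac{52}{23} \approx 2.2609$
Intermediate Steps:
$P{\left(g \right)} = -4 + g^{2} - 6 g$ ($P{\left(g \right)} = \left(g^{2} - 6 g\right) - 4 = -4 + g^{2} - 6 g$)
$V = \frac{1}{69}$ ($V = 1 \cdot \frac{1}{69} = \frac{1}{69} \approx 0.014493$)
$V P{\left(p \right)} = \frac{-4 + \left(-10\right)^{2} - -60}{69} = \frac{-4 + 100 + 60}{69} = \frac{1}{69} \cdot 156 = \frac{52}{23}$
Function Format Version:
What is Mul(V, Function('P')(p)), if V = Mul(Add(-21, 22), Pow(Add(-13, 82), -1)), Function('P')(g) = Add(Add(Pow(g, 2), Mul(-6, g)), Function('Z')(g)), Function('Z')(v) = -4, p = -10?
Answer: Rational(52, 23) ≈ 2.2609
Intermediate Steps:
Function('P')(g) = Add(-4, Pow(g, 2), Mul(-6, g)) (Function('P')(g) = Add(Add(Pow(g, 2), Mul(-6, g)), -4) = Add(-4, Pow(g, 2), Mul(-6, g)))
V = Rational(1, 69) (V = Mul(1, Pow(69, -1)) = Mul(1, Rational(1, 69)) = Rational(1, 69) ≈ 0.014493)
Mul(V, Function('P')(p)) = Mul(Rational(1, 69), Add(-4, Pow(-10, 2), Mul(-6, -10))) = Mul(Rational(1, 69), Add(-4, 100, 60)) = Mul(Rational(1, 69), 156) = Rational(52, 23)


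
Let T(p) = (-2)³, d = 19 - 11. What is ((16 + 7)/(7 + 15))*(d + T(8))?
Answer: 0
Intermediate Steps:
d = 8
T(p) = -8
((16 + 7)/(7 + 15))*(d + T(8)) = ((16 + 7)/(7 + 15))*(8 - 8) = (23/22)*0 = 0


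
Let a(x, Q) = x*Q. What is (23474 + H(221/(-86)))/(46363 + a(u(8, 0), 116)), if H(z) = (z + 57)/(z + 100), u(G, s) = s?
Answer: 196693327/388475577 ≈ 0.50632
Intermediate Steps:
H(z) = (57 + z)/(100 + z)
a(x, Q) = Q*x
(23474 + H(221/(-86)))/(46363 + a(u(8, 0), 116)) = (23474 + (57 + 221/(-86))/(100 + 221/(-86)))/(46363 + 116*0) = (23474 + (57 + 221*(-1/86))/(100 + 221*(-1/86)))/(46363 + 0) = (23474 + (57 - 221/86)/(100 - 221/86))/46363 = (23474 + (4681/86)/(8379/86))*(1/46363) = (23474 + (86/8379)*(4681/86))*(1/46363) = (23474 + 4681/8379)*(1/46363) = (196693327/8379)*(1/46363) = 196693327/388475577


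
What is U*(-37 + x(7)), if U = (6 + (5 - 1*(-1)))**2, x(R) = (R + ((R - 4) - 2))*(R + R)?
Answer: 10800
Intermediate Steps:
x(R) = 2*R*(-6 + 2*R) (x(R) = (R + ((-4 + R) - 2))*(2*R) = (R + (-6 + R))*(2*R) = (-6 + 2*R)*(2*R) = 2*R*(-6 + 2*R))
U = 144 (U = (6 + (5 + 1))**2 = (6 + 6)**2 = 12**2 = 144)
U*(-37 + x(7)) = 144*(-37 + 4*7*(-3 + 7)) = 144*(-37 + 4*7*4) = 144*(-37 + 112) = 144*75 = 10800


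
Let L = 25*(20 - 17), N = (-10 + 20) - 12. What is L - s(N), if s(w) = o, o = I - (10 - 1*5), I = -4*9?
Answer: 116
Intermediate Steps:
I = -36
N = -2 (N = 10 - 12 = -2)
L = 75 (L = 25*3 = 75)
o = -41 (o = -36 - (10 - 1*5) = -36 - (10 - 5) = -36 - 1*5 = -36 - 5 = -41)
s(w) = -41
L - s(N) = 75 - 1*(-41) = 75 + 41 = 116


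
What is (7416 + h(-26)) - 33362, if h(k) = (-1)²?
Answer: -25945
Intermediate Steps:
h(k) = 1
(7416 + h(-26)) - 33362 = (7416 + 1) - 33362 = 7417 - 33362 = -25945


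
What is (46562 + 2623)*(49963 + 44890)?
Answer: 4665344805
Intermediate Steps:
(46562 + 2623)*(49963 + 44890) = 49185*94853 = 4665344805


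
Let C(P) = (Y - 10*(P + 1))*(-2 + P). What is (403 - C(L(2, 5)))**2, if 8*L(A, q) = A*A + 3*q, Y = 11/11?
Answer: 176597521/1024 ≈ 1.7246e+5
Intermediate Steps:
Y = 1 (Y = 11*(1/11) = 1)
L(A, q) = A**2/8 + 3*q/8 (L(A, q) = (A*A + 3*q)/8 = (A**2 + 3*q)/8 = A**2/8 + 3*q/8)
C(P) = (-9 - 10*P)*(-2 + P) (C(P) = (1 - 10*(P + 1))*(-2 + P) = (1 - 10*(1 + P))*(-2 + P) = (1 + (-10 - 10*P))*(-2 + P) = (-9 - 10*P)*(-2 + P))
(403 - C(L(2, 5)))**2 = (403 - (18 - 10*((1/8)*2**2 + (3/8)*5)**2 + 11*((1/8)*2**2 + (3/8)*5)))**2 = (403 - (18 - 10*((1/8)*4 + 15/8)**2 + 11*((1/8)*4 + 15/8)))**2 = (403 - (18 - 10*(1/2 + 15/8)**2 + 11*(1/2 + 15/8)))**2 = (403 - (18 - 10*(19/8)**2 + 11*(19/8)))**2 = (403 - (18 - 10*361/64 + 209/8))**2 = (403 - (18 - 1805/32 + 209/8))**2 = (403 - 1*(-393/32))**2 = (403 + 393/32)**2 = (13289/32)**2 = 176597521/1024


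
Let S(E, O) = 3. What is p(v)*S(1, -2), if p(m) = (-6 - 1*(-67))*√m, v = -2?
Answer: 183*I*√2 ≈ 258.8*I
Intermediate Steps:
p(m) = 61*√m (p(m) = (-6 + 67)*√m = 61*√m)
p(v)*S(1, -2) = (61*√(-2))*3 = (61*(I*√2))*3 = (61*I*√2)*3 = 183*I*√2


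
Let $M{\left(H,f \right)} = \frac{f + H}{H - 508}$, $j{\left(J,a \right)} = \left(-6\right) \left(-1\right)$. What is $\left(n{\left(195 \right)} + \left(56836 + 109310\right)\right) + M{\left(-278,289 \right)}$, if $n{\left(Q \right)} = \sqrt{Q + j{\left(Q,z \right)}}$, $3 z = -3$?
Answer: $\frac{130590745}{786} + \sqrt{201} \approx 1.6616 \cdot 10^{5}$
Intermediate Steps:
$z = -1$ ($z = \frac{1}{3} \left(-3\right) = -1$)
$j{\left(J,a \right)} = 6$
$M{\left(H,f \right)} = \frac{H + f}{-508 + H}$
$n{\left(Q \right)} = \sqrt{6 + Q}$ ($n{\left(Q \right)} = \sqrt{Q + 6} = \sqrt{6 + Q}$)
$\left(n{\left(195 \right)} + \left(56836 + 109310\right)\right) + M{\left(-278,289 \right)} = \left(\sqrt{6 + 195} + \left(56836 + 109310\right)\right) + \frac{-278 + 289}{-508 - 278} = \left(\sqrt{201} + 166146\right) + \frac{1}{-786} \cdot 11 = \left(166146 + \sqrt{201}\right) - \frac{11}{786} = \frac{130590745}{786} + \sqrt{201}$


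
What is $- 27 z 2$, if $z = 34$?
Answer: $-1836$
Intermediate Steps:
$- 27 z 2 = \left(-27\right) 34 \cdot 2 = \left(-918\right) 2 = -1836$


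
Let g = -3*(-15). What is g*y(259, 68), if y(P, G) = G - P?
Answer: -8595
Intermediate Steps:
g = 45
g*y(259, 68) = 45*(68 - 1*259) = 45*(68 - 259) = 45*(-191) = -8595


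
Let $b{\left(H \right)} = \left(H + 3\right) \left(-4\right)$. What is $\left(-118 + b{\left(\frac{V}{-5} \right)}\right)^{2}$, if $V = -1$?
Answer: $\frac{427716}{25} \approx 17109.0$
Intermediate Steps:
$b{\left(H \right)} = -12 - 4 H$ ($b{\left(H \right)} = \left(3 + H\right) \left(-4\right) = -12 - 4 H$)
$\left(-118 + b{\left(\frac{V}{-5} \right)}\right)^{2} = \left(-118 - \left(12 + 4 \left(- \frac{1}{-5}\right)\right)\right)^{2} = \left(-118 - \left(12 + 4 \left(\left(-1\right) \left(- \frac{1}{5}\right)\right)\right)\right)^{2} = \left(-118 - \frac{64}{5}\right)^{2} = \left(- \frac{654}{5}\right)^{2} = \frac{427716}{25}$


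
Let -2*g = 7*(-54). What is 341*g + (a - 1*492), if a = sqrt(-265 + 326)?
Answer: 63957 + sqrt(61) ≈ 63965.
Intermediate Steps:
g = 189 (g = -7*(-54)/2 = -1/2*(-378) = 189)
a = sqrt(61) ≈ 7.8102
341*g + (a - 1*492) = 341*189 + (sqrt(61) - 1*492) = 64449 + (sqrt(61) - 492) = 64449 + (-492 + sqrt(61)) = 63957 + sqrt(61)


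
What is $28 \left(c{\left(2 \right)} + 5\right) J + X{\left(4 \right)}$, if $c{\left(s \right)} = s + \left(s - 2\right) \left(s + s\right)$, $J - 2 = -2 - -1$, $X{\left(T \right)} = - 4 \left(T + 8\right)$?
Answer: $148$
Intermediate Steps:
$X{\left(T \right)} = -32 - 4 T$ ($X{\left(T \right)} = - 4 \left(8 + T\right) = -32 - 4 T$)
$J = 1$ ($J = 2 - 1 = 1$)
$c{\left(s \right)} = s + 2 s \left(-2 + s\right)$ ($c{\left(s \right)} = s + \left(-2 + s\right) 2 s = s + 2 s \left(-2 + s\right)$)
$28 \left(c{\left(2 \right)} + 5\right) J + X{\left(4 \right)} = 28 \left(2 \left(-3 + 2 \cdot 2\right) + 5\right) 1 - 48 = 28 \left(2 \left(-3 + 4\right) + 5\right) 1 - 48 = 28 \left(2 \cdot 1 + 5\right) 1 - 48 = 28 \left(2 + 5\right) 1 - 48 = 28 \cdot 7 \cdot 1 - 48 = 28 \cdot 7 - 48 = 196 - 48 = 148$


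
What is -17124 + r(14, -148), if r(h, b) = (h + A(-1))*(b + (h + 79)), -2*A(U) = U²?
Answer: -35733/2 ≈ -17867.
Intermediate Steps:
A(U) = -U²/2
r(h, b) = (-½ + h)*(79 + b + h) (r(h, b) = (h - ½*(-1)²)*(b + (h + 79)) = (h - ½*1)*(b + (79 + h)) = (h - ½)*(79 + b + h) = (-½ + h)*(79 + b + h))
-17124 + r(14, -148) = -17124 + (-79/2 + 14² - ½*(-148) + (157/2)*14 - 148*14) = -17124 + (-79/2 + 196 + 74 + 1099 - 2072) = -17124 - 1485/2 = -35733/2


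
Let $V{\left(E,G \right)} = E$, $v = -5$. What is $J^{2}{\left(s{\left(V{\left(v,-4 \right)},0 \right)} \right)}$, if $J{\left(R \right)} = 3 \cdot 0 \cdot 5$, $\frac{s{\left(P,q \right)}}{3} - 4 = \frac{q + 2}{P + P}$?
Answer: $0$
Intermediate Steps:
$s{\left(P,q \right)} = 12 + \frac{3 \left(2 + q\right)}{2 P}$ ($s{\left(P,q \right)} = 12 + 3 \frac{q + 2}{P + P} = 12 + 3 \frac{2 + q}{2 P} = 12 + \frac{3 \left(2 + q\right)}{2 P}$)
$J{\left(R \right)} = 0$ ($J{\left(R \right)} = 0 \cdot 5 = 0$)
$J^{2}{\left(s{\left(V{\left(v,-4 \right)},0 \right)} \right)} = 0^{2} = 0$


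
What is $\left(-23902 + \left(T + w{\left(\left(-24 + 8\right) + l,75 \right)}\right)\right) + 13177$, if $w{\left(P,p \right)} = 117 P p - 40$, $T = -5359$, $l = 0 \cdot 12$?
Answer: $-156524$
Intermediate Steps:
$l = 0$
$w{\left(P,p \right)} = -40 + 117 P p$ ($w{\left(P,p \right)} = 117 P p - 40 = -40 + 117 P p$)
$\left(-23902 + \left(T + w{\left(\left(-24 + 8\right) + l,75 \right)}\right)\right) + 13177 = \left(-23902 + \left(-5359 + \left(-40 + 117 \left(\left(-24 + 8\right) + 0\right) 75\right)\right)\right) + 13177 = \left(-23902 + \left(-5359 + \left(-40 + 117 \left(-16 + 0\right) 75\right)\right)\right) + 13177 = \left(-23902 + \left(-5359 + \left(-40 + 117 \left(-16\right) 75\right)\right)\right) + 13177 = \left(-23902 - 145799\right) + 13177 = -169701 + 13177 = -156524$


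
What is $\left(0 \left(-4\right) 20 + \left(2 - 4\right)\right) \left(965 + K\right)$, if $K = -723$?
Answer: $-484$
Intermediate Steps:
$\left(0 \left(-4\right) 20 + \left(2 - 4\right)\right) \left(965 + K\right) = \left(0 \left(-4\right) 20 + \left(2 - 4\right)\right) \left(965 - 723\right) = \left(0 \cdot 20 + \left(2 - 4\right)\right) 242 = \left(0 - 2\right) 242 = \left(-2\right) 242 = -484$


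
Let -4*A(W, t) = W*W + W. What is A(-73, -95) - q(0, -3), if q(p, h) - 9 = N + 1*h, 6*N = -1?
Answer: -7919/6 ≈ -1319.8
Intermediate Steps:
N = -1/6 (N = (1/6)*(-1) = -1/6 ≈ -0.16667)
q(p, h) = 53/6 + h (q(p, h) = 9 + (-1/6 + 1*h) = 9 + (-1/6 + h) = 53/6 + h)
A(W, t) = -W/4 - W**2/4 (A(W, t) = -(W*W + W)/4 = -(W**2 + W)/4 = -(W + W**2)/4 = -W/4 - W**2/4)
A(-73, -95) - q(0, -3) = -1/4*(-73)*(1 - 73) - (53/6 - 3) = -1/4*(-73)*(-72) - 1*35/6 = -1314 - 35/6 = -7919/6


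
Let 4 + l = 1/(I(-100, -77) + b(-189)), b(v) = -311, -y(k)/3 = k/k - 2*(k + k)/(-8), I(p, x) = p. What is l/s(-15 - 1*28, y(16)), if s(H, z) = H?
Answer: 1645/17673 ≈ 0.093080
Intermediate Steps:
y(k) = -3 - 3*k/2 (y(k) = -3*(k/k - 2*(k + k)/(-8)) = -3*(1 - 4*k*(-1/8)) = -3*(1 + k/2) = -3 - 3*k/2)
l = -1645/411 (l = -4 + 1/(-100 - 311) = -4 + 1/(-411) = -4 - 1/411 = -1645/411 ≈ -4.0024)
l/s(-15 - 1*28, y(16)) = -1645/(411*(-15 - 1*28)) = -1645/(411*(-15 - 28)) = -1645/411/(-43) = -1645/411*(-1/43) = 1645/17673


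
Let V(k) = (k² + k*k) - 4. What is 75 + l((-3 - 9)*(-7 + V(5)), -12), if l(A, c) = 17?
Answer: 92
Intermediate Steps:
V(k) = -4 + 2*k² (V(k) = (k² + k²) - 4 = 2*k² - 4 = -4 + 2*k²)
75 + l((-3 - 9)*(-7 + V(5)), -12) = 75 + 17 = 92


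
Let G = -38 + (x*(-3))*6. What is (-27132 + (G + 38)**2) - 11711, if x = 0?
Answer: -38843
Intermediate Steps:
G = -38 (G = -38 + (0*(-3))*6 = -38 + 0*6 = -38 + 0 = -38)
(-27132 + (G + 38)**2) - 11711 = (-27132 + (-38 + 38)**2) - 11711 = (-27132 + 0**2) - 11711 = (-27132 + 0) - 11711 = -27132 - 11711 = -38843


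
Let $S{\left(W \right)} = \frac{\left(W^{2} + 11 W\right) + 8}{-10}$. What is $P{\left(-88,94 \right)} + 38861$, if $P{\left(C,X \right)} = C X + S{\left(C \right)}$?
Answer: $\frac{149553}{5} \approx 29911.0$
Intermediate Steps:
$S{\left(W \right)} = - \frac{4}{5} - \frac{11 W}{10} - \frac{W^{2}}{10}$ ($S{\left(W \right)} = \left(8 + W^{2} + 11 W\right) \left(- \frac{1}{10}\right) = - \frac{4}{5} - \frac{11 W}{10} - \frac{W^{2}}{10}$)
$P{\left(C,X \right)} = - \frac{4}{5} - \frac{11 C}{10} - \frac{C^{2}}{10} + C X$ ($P{\left(C,X \right)} = C X - \left(\frac{4}{5} + \frac{C^{2}}{10} + \frac{11 C}{10}\right) = - \frac{4}{5} - \frac{11 C}{10} - \frac{C^{2}}{10} + C X$)
$P{\left(-88,94 \right)} + 38861 = \left(- \frac{4}{5} - - \frac{484}{5} - \frac{\left(-88\right)^{2}}{10} - 8272\right) + 38861 = \left(- \frac{4}{5} + \frac{484}{5} - \frac{3872}{5} - 8272\right) + 38861 = - \frac{44752}{5} + 38861 = \frac{149553}{5}$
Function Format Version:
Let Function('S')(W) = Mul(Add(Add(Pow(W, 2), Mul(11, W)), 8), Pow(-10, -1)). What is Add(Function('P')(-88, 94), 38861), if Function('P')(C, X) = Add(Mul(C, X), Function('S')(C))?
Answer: Rational(149553, 5) ≈ 29911.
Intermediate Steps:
Function('S')(W) = Add(Rational(-4, 5), Mul(Rational(-11, 10), W), Mul(Rational(-1, 10), Pow(W, 2))) (Function('S')(W) = Mul(Add(8, Pow(W, 2), Mul(11, W)), Rational(-1, 10)) = Add(Rational(-4, 5), Mul(Rational(-11, 10), W), Mul(Rational(-1, 10), Pow(W, 2))))
Function('P')(C, X) = Add(Rational(-4, 5), Mul(Rational(-11, 10), C), Mul(Rational(-1, 10), Pow(C, 2)), Mul(C, X)) (Function('P')(C, X) = Add(Mul(C, X), Add(Rational(-4, 5), Mul(Rational(-11, 10), C), Mul(Rational(-1, 10), Pow(C, 2)))) = Add(Rational(-4, 5), Mul(Rational(-11, 10), C), Mul(Rational(-1, 10), Pow(C, 2)), Mul(C, X)))
Add(Function('P')(-88, 94), 38861) = Add(Add(Rational(-4, 5), Mul(Rational(-11, 10), -88), Mul(Rational(-1, 10), Pow(-88, 2)), Mul(-88, 94)), 38861) = Add(Add(Rational(-4, 5), Rational(484, 5), Mul(Rational(-1, 10), 7744), -8272), 38861) = Add(Add(Rational(-4, 5), Rational(484, 5), Rational(-3872, 5), -8272), 38861) = Add(Rational(-44752, 5), 38861) = Rational(149553, 5)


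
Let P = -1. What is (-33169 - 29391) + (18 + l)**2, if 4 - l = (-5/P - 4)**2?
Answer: -62119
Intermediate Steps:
l = 3 (l = 4 - (-5/(-1) - 4)**2 = 4 - (-5*(-1) - 4)**2 = 4 - (5 - 4)**2 = 4 - 1*1**2 = 4 - 1*1 = 4 - 1 = 3)
(-33169 - 29391) + (18 + l)**2 = (-33169 - 29391) + (18 + 3)**2 = -62560 + 21**2 = -62560 + 441 = -62119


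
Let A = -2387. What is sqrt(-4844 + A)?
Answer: I*sqrt(7231) ≈ 85.035*I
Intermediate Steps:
sqrt(-4844 + A) = sqrt(-4844 - 2387) = sqrt(-7231) = I*sqrt(7231)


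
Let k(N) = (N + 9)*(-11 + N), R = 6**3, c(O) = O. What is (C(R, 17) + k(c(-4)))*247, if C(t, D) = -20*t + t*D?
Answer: -178581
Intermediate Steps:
R = 216
C(t, D) = -20*t + D*t
k(N) = (-11 + N)*(9 + N) (k(N) = (9 + N)*(-11 + N) = (-11 + N)*(9 + N))
(C(R, 17) + k(c(-4)))*247 = (216*(-20 + 17) + (-99 + (-4)**2 - 2*(-4)))*247 = (216*(-3) + (-99 + 16 + 8))*247 = (-648 - 75)*247 = -723*247 = -178581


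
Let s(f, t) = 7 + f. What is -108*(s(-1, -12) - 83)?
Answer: 8316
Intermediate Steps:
-108*(s(-1, -12) - 83) = -108*((7 - 1) - 83) = -108*(6 - 83) = -108*(-77) = 8316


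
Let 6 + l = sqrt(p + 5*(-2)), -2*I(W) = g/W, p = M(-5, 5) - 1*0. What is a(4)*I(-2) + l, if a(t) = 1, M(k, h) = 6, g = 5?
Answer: -19/4 + 2*I ≈ -4.75 + 2.0*I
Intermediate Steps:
p = 6 (p = 6 - 1*0 = 6 + 0 = 6)
I(W) = -5/(2*W)
l = -6 + 2*I (l = -6 + sqrt(6 + 5*(-2)) = -6 + sqrt(6 - 10) = -6 + sqrt(-4) = -6 + 2*I ≈ -6.0 + 2.0*I)
a(4)*I(-2) + l = 1*(-5/2/(-2)) + (-6 + 2*I) = 1*(-5/2*(-1/2)) + (-6 + 2*I) = 1*(5/4) + (-6 + 2*I) = 5/4 + (-6 + 2*I) = -19/4 + 2*I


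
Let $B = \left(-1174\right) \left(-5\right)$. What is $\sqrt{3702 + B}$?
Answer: $2 \sqrt{2393} \approx 97.837$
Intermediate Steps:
$B = 5870$
$\sqrt{3702 + B} = \sqrt{3702 + 5870} = \sqrt{9572} = 2 \sqrt{2393}$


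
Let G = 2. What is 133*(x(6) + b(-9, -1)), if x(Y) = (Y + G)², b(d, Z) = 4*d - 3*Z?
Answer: 4123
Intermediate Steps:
b(d, Z) = -3*Z + 4*d
x(Y) = (2 + Y)² (x(Y) = (Y + 2)² = (2 + Y)²)
133*(x(6) + b(-9, -1)) = 133*((2 + 6)² + (-3*(-1) + 4*(-9))) = 133*(8² + (3 - 36)) = 133*(64 - 33) = 133*31 = 4123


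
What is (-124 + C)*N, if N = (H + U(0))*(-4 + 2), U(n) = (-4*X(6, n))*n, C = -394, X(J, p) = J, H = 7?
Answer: 7252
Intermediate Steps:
U(n) = -24*n (U(n) = (-4*6)*n = -24*n)
N = -14 (N = (7 - 24*0)*(-4 + 2) = (7 + 0)*(-2) = 7*(-2) = -14)
(-124 + C)*N = (-124 - 394)*(-14) = -518*(-14) = 7252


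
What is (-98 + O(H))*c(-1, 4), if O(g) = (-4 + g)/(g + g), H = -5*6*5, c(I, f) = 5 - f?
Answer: -14623/150 ≈ -97.487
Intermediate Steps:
H = -150 (H = -30*5 = -150)
O(g) = (-4 + g)/(2*g) (O(g) = (-4 + g)/((2*g)) = (-4 + g)*(1/(2*g)) = (-4 + g)/(2*g))
(-98 + O(H))*c(-1, 4) = (-98 + (1/2)*(-4 - 150)/(-150))*(5 - 1*4) = (-98 + (1/2)*(-1/150)*(-154))*(5 - 4) = (-98 + 77/150)*1 = -14623/150*1 = -14623/150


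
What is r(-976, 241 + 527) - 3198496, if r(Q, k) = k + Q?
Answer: -3198704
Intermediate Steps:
r(Q, k) = Q + k
r(-976, 241 + 527) - 3198496 = (-976 + (241 + 527)) - 3198496 = (-976 + 768) - 3198496 = -208 - 3198496 = -3198704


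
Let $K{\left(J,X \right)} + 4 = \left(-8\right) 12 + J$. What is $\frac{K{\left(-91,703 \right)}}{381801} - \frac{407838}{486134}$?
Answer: $- \frac{77902903916}{92803223667} \approx -0.83944$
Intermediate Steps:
$K{\left(J,X \right)} = -100 + J$ ($K{\left(J,X \right)} = -4 + \left(\left(-8\right) 12 + J\right) = -4 + \left(-96 + J\right) = -100 + J$)
$\frac{K{\left(-91,703 \right)}}{381801} - \frac{407838}{486134} = \frac{-100 - 91}{381801} - \frac{407838}{486134} = \left(-191\right) \frac{1}{381801} - \frac{203919}{243067} = - \frac{191}{381801} - \frac{203919}{243067} = - \frac{77902903916}{92803223667}$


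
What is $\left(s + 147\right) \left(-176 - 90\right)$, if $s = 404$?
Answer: $-146566$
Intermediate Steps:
$\left(s + 147\right) \left(-176 - 90\right) = \left(404 + 147\right) \left(-176 - 90\right) = 551 \left(-266\right) = -146566$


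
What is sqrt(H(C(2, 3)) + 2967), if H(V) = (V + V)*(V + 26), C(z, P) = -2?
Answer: 3*sqrt(319) ≈ 53.582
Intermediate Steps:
H(V) = 2*V*(26 + V) (H(V) = (2*V)*(26 + V) = 2*V*(26 + V))
sqrt(H(C(2, 3)) + 2967) = sqrt(2*(-2)*(26 - 2) + 2967) = sqrt(2*(-2)*24 + 2967) = sqrt(-96 + 2967) = sqrt(2871) = 3*sqrt(319)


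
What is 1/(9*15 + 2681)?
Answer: 1/2816 ≈ 0.00035511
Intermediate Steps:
1/(9*15 + 2681) = 1/(135 + 2681) = 1/2816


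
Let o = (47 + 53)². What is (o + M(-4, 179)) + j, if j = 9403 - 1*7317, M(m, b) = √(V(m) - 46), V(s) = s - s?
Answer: 12086 + I*√46 ≈ 12086.0 + 6.7823*I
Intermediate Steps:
V(s) = 0
M(m, b) = I*√46 (M(m, b) = √(0 - 46) = √(-46) = I*√46)
j = 2086 (j = 9403 - 7317 = 2086)
o = 10000 (o = 100² = 10000)
(o + M(-4, 179)) + j = (10000 + I*√46) + 2086 = 12086 + I*√46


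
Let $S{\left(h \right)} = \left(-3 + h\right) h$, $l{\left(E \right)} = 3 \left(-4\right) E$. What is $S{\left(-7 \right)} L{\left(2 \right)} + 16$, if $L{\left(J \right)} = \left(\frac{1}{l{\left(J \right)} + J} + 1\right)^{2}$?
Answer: $\frac{19307}{242} \approx 79.781$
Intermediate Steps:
$l{\left(E \right)} = - 12 E$
$S{\left(h \right)} = h \left(-3 + h\right)$
$L{\left(J \right)} = \left(1 - \frac{1}{11 J}\right)^{2}$ ($L{\left(J \right)} = \left(\frac{1}{- 12 J + J} + 1\right)^{2} = \left(\frac{1}{\left(-11\right) J} + 1\right)^{2} = \left(- \frac{1}{11 J} + 1\right)^{2} = \left(1 - \frac{1}{11 J}\right)^{2}$)
$S{\left(-7 \right)} L{\left(2 \right)} + 16 = - 7 \left(-3 - 7\right) \frac{\left(1 - 22\right)^{2}}{121 \cdot 4} + 16 = \left(-7\right) \left(-10\right) \frac{1}{121} \cdot \frac{1}{4} \left(1 - 22\right)^{2} + 16 = 70 \cdot \frac{1}{121} \cdot \frac{1}{4} \left(-21\right)^{2} + 16 = 70 \cdot \frac{1}{121} \cdot \frac{1}{4} \cdot 441 + 16 = 70 \cdot \frac{441}{484} + 16 = \frac{15435}{242} + 16 = \frac{19307}{242}$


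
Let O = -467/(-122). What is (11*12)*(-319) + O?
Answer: -5136709/122 ≈ -42104.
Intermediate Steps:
O = 467/122 (O = -467*(-1/122) = 467/122 ≈ 3.8279)
(11*12)*(-319) + O = (11*12)*(-319) + 467/122 = 132*(-319) + 467/122 = -42108 + 467/122 = -5136709/122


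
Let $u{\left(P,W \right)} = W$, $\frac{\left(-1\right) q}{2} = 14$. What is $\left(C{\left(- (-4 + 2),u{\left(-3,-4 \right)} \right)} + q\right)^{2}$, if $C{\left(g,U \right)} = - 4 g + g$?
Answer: $1156$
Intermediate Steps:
$q = -28$ ($q = \left(-2\right) 14 = -28$)
$C{\left(g,U \right)} = - 3 g$
$\left(C{\left(- (-4 + 2),u{\left(-3,-4 \right)} \right)} + q\right)^{2} = \left(- 3 \left(- (-4 + 2)\right) - 28\right)^{2} = \left(- 3 \left(\left(-1\right) \left(-2\right)\right) - 28\right)^{2} = \left(\left(-3\right) 2 - 28\right)^{2} = \left(-6 - 28\right)^{2} = \left(-34\right)^{2} = 1156$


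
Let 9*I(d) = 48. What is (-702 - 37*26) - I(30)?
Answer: -5008/3 ≈ -1669.3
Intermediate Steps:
I(d) = 16/3 (I(d) = (⅑)*48 = 16/3)
(-702 - 37*26) - I(30) = (-702 - 37*26) - 1*16/3 = (-702 - 1*962) - 16/3 = (-702 - 962) - 16/3 = -1664 - 16/3 = -5008/3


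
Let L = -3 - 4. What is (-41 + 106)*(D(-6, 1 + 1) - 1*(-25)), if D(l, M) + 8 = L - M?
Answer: 520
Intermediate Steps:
L = -7
D(l, M) = -15 - M (D(l, M) = -8 + (-7 - M) = -15 - M)
(-41 + 106)*(D(-6, 1 + 1) - 1*(-25)) = (-41 + 106)*((-15 - (1 + 1)) - 1*(-25)) = 65*((-15 - 1*2) + 25) = 65*((-15 - 2) + 25) = 65*(-17 + 25) = 65*8 = 520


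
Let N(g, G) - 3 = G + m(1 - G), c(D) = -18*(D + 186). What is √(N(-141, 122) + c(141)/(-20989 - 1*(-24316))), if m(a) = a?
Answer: √2743666/1109 ≈ 1.4936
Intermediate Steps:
c(D) = -3348 - 18*D (c(D) = -18*(186 + D) = -3348 - 18*D)
N(g, G) = 4 (N(g, G) = 3 + (G + (1 - G)) = 3 + 1 = 4)
√(N(-141, 122) + c(141)/(-20989 - 1*(-24316))) = √(4 + (-3348 - 18*141)/(-20989 - 1*(-24316))) = √(4 + (-3348 - 2538)/(-20989 + 24316)) = √(4 - 5886/3327) = √(4 - 5886*1/3327) = √(4 - 1962/1109) = √(2474/1109) = √2743666/1109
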